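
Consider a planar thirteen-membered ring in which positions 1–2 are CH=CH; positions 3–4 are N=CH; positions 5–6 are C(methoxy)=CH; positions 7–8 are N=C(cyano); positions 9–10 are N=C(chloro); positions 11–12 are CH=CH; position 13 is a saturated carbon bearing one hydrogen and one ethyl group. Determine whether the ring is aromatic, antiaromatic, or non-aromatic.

Non-aromatic

The CH(ethyl) position has four σ bonds — that saturated carbon is sp³ and has no p orbital in the ring π system — so the cyclic conjugation is interrupted.
Broken conjugation rules out both aromaticity and antiaromaticity.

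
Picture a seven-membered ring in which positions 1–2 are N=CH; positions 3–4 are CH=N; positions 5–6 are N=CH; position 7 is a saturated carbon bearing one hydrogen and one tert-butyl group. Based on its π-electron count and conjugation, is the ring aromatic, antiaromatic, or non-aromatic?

Non-aromatic

Because that saturated carbon is sp³ and has no p orbital in the ring π system at the CH(tert-butyl) position, the π system cannot extend all the way around the ring.
Broken conjugation rules out both aromaticity and antiaromaticity.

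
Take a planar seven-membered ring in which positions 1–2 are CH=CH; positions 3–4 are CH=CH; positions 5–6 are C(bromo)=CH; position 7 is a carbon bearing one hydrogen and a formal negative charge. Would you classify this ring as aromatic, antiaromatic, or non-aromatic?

Every ring atom contributes a p orbital perpendicular to the ring (the double-bond atoms are sp², each contributing one p electron; the carbanion's lone pair occupies the p orbital), so the π system is cyclic and fully conjugated.
Adding the contributions, 3 × 2 = 6 from the double-bond units + 2 from the CH(-) atom = 8.
A 4n π count (8, n = 2) in a planar conjugated ring means antiaromatic.

Antiaromatic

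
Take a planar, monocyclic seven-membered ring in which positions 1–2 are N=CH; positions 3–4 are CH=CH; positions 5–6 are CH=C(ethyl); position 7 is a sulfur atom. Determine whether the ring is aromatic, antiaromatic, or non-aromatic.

The p orbitals form a continuous loop: each doubly-bonded ring atom is sp² with one p-orbital electron; the doubly-bonded nitrogens are pyridine-type — their lone pairs lie in the ring plane, leaving one electron in the p orbital; the sulfur donates one lone pair from its p orbital. The ring is fully conjugated.
Counting π electrons: 3 × 2 = 6 from the double-bond units + 2 from the S atom = 8.
A 4n π count (8, n = 2) in a planar conjugated ring means antiaromatic.

Antiaromatic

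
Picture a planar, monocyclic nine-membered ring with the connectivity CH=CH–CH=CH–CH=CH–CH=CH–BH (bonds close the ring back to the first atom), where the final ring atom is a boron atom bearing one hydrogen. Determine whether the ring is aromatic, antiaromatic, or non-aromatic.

The p orbitals form a continuous loop: the double-bond atoms are sp², each contributing one p electron; the boron has an empty p orbital. The ring is fully conjugated.
Adding the contributions, 4 × 2 = 8 from the double-bond units + 0 from the BH atom = 8.
8 = 4(2); a planar, fully conjugated 4n system is antiaromatic.

Antiaromatic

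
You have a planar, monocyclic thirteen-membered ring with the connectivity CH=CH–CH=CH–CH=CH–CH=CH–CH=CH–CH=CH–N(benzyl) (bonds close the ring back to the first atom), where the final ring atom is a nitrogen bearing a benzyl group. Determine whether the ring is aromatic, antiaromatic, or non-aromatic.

Aromatic

Every ring atom contributes a p orbital perpendicular to the ring (every atom in a ring double bond is sp² and brings one electron to the p orbital; the pyrrole-type nitrogen donates its lone pair from the p orbital), so the π system is cyclic and fully conjugated.
Tallying contributions gives 6 × 2 = 12 from the double-bond units + 2 from the N(benzyl) atom = 14.
With 14 π electrons (n = 3), the Hückel 4n+2 condition holds.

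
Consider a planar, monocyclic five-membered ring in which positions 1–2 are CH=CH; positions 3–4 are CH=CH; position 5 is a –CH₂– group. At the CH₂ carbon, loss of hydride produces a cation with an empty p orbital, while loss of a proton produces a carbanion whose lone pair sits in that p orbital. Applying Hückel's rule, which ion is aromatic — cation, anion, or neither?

The anion

Both ions have a continuous loop of p orbitals — each ring atom is sp².
Cation: 2 × 2 + 0 = 4 π electrons → 4(1), antiaromatic.
Anion: 2 × 2 + 2 = 6 π electrons → 4(1)+2, aromatic.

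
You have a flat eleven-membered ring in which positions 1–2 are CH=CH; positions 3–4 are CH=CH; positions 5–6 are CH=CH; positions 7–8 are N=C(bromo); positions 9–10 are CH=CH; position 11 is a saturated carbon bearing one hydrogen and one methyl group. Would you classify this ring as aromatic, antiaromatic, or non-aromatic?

At the CH(methyl) position, that saturated carbon is sp³ and has no p orbital in the ring π system; the ring's p-orbital overlap is broken there.
Without a continuous loop of overlapping p orbitals the Hückel electron count never comes into play.

Non-aromatic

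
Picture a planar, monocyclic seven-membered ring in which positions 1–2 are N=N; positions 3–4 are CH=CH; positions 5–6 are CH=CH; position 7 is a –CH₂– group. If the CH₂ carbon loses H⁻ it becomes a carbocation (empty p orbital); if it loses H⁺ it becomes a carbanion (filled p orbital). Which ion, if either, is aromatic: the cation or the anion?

The cation

Both ions have a continuous loop of p orbitals — each ring atom is sp².
Cation: 3 × 2 + 0 = 6 π electrons → 4(1)+2, aromatic.
Anion: 3 × 2 + 2 = 8 π electrons → 4(2), antiaromatic.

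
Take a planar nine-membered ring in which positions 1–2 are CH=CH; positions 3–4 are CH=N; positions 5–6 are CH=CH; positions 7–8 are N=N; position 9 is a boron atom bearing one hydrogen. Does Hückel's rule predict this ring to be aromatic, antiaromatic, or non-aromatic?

Antiaromatic

Check conjugation: every atom in a ring double bond is sp² and brings one electron to the p orbital; the doubly-bonded nitrogens are pyridine-type — their lone pairs lie in the ring plane, leaving one electron in the p orbital; the boron has an empty p orbital — every position has a p orbital, so the cyclic π system is continuous.
Adding the contributions, 4 × 2 = 8 from the double-bond units + 0 from the BH atom = 8.
With 8 = 4·2 π electrons, Hückel's rule classifies the planar ring as antiaromatic.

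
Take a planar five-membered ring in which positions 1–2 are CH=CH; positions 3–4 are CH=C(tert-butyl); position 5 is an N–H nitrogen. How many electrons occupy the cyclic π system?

All ring atoms are sp² and supply a p orbital to the ring (each doubly-bonded ring atom is sp² with one p-orbital electron; the pyrrole-type nitrogen donates its lone pair from the p orbital); the conjugation is uninterrupted.
Counting π electrons: 2 × 2 = 4 from the double-bond units + 2 from the NH atom = 6.

6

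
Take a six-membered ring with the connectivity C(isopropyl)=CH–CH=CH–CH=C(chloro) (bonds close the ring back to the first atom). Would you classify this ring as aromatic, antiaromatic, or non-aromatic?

Aromatic

All ring atoms are sp² and supply a p orbital to the ring (every atom in a ring double bond is sp² and brings one electron to the p orbital); the conjugation is uninterrupted.
π-electron count: 3 × 2 = 6 from the 3 double-bond units.
With 6 π electrons (n = 1), the Hückel 4n+2 condition holds.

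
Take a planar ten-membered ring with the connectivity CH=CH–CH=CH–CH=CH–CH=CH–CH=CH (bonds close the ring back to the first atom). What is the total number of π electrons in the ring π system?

10

All ring atoms are sp² and supply a p orbital to the ring (every atom in a ring double bond is sp² and brings one electron to the p orbital); the conjugation is uninterrupted.
Tallying contributions gives 5 × 2 = 10 from the 5 double-bond units.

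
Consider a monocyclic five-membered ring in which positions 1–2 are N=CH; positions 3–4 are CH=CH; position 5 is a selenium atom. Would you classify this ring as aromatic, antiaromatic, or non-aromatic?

Every ring atom contributes a p orbital perpendicular to the ring (the double-bond atoms are sp², each contributing one p electron; each =N– nitrogen is pyridine-type (lone pair in the sp² plane, one electron in the p orbital); the selenium donates one lone pair from its p orbital), so the π system is cyclic and fully conjugated.
π-electron count: 2 × 2 = 4 from the double-bond units + 2 from the Se atom = 6.
Since 6 = 4·1 + 2, the ring meets the 4n+2 criterion.

Aromatic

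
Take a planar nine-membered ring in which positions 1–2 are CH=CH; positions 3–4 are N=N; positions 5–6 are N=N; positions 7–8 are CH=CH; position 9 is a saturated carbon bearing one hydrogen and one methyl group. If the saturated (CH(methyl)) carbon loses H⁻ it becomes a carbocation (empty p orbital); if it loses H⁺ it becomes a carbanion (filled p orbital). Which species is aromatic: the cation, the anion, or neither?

In both ions every ring atom is sp² and contributes a p orbital, so both rings are fully conjugated.
Cation: 4 × 2 + 0 = 8 π electrons → 4(2), antiaromatic.
Anion: 4 × 2 + 2 = 10 π electrons → 4(2)+2, aromatic.

The anion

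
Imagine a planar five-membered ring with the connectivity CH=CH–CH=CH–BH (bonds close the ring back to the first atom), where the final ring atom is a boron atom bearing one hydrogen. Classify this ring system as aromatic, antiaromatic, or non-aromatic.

Antiaromatic

All ring atoms are sp² and supply a p orbital to the ring (every atom in a ring double bond is sp² and brings one electron to the p orbital; the boron has an empty p orbital); the conjugation is uninterrupted.
Counting π electrons: 2 × 2 = 4 from the double-bond units + 0 from the BH atom = 4.
4 = 4(1); a planar, fully conjugated 4n system is antiaromatic.
(This ring is borole.)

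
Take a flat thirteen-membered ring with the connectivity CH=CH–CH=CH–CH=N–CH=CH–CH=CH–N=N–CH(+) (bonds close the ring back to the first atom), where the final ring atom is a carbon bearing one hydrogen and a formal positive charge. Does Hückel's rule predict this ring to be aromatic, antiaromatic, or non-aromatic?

Antiaromatic

Check conjugation: each doubly-bonded ring atom is sp² with one p-orbital electron; the doubly-bonded nitrogens are pyridine-type — their lone pairs lie in the ring plane, leaving one electron in the p orbital; the carbocation has an empty p orbital — every position has a p orbital, so the cyclic π system is continuous.
π-electron count: 6 × 2 = 12 from the double-bond units + 0 from the CH(+) atom = 12.
12 is a 4n count (n = 3), so the planar conjugated ring is antiaromatic.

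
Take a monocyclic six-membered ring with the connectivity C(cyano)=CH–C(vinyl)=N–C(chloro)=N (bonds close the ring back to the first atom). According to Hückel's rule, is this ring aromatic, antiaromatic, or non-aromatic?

Every ring atom contributes a p orbital perpendicular to the ring (each doubly-bonded ring atom is sp² with one p-orbital electron; the doubly-bonded nitrogens are pyridine-type — their lone pairs lie in the ring plane, leaving one electron in the p orbital), so the π system is cyclic and fully conjugated.
π-electron count: 3 × 2 = 6 from the 3 double-bond units.
That gives a 4n+2 count (6, n = 1).

Aromatic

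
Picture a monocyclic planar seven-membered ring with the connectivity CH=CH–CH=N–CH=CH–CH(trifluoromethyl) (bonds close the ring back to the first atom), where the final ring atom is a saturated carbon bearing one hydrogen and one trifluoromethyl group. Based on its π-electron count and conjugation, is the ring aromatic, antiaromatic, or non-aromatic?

The CH(trifluoromethyl) position has four σ bonds — that saturated carbon is sp³ and has no p orbital in the ring π system — so the cyclic conjugation is interrupted.
Hückel's rule only applies to fully conjugated rings, so this one is simply non-aromatic.

Non-aromatic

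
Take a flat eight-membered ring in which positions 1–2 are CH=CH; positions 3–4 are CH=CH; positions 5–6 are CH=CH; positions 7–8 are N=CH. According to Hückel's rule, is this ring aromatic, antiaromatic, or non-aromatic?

The p orbitals form a continuous loop: the double-bond atoms are sp², each contributing one p electron; each sp² =N– keeps its lone pair in-plane and puts one electron into the π system. The ring is fully conjugated.
Tallying contributions gives 4 × 2 = 8 from the 4 double-bond units.
A 4n π count (8, n = 2) in a planar conjugated ring means antiaromatic.

Antiaromatic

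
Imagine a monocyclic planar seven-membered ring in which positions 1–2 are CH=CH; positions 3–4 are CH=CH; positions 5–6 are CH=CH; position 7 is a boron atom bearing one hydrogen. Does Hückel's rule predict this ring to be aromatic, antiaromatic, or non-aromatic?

Aromatic

Check conjugation: the double-bond atoms are sp², each contributing one p electron; the boron has an empty p orbital — every position has a p orbital, so the cyclic π system is continuous.
Counting π electrons: 3 × 2 = 6 from the double-bond units + 0 from the BH atom = 6.
That gives a 4n+2 count (6, n = 1).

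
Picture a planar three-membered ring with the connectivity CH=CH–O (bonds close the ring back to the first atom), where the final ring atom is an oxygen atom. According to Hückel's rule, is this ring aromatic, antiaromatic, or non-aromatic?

All ring atoms are sp² and supply a p orbital to the ring (every atom in a ring double bond is sp² and brings one electron to the p orbital; the oxygen donates one lone pair from its p orbital); the conjugation is uninterrupted.
Counting π electrons: 1 × 2 = 2 from the double-bond unit + 2 from the O atom = 4.
A 4n π count (4, n = 1) in a planar conjugated ring means antiaromatic.

Antiaromatic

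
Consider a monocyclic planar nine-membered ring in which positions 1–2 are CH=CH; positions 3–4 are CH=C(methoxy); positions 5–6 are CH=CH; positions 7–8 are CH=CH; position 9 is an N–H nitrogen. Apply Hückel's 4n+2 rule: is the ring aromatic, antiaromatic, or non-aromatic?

Aromatic

Check conjugation: every atom in a ring double bond is sp² and brings one electron to the p orbital; the pyrrole-type nitrogen donates its lone pair from the p orbital — every position has a p orbital, so the cyclic π system is continuous.
Adding the contributions, 4 × 2 = 8 from the double-bond units + 2 from the NH atom = 10.
Since 10 = 4·2 + 2, the ring meets the 4n+2 criterion.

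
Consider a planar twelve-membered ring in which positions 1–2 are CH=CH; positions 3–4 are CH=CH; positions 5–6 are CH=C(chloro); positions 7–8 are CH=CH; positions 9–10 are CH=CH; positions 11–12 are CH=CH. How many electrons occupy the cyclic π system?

Every ring atom contributes a p orbital perpendicular to the ring (every atom in a ring double bond is sp² and brings one electron to the p orbital), so the π system is cyclic and fully conjugated.
Tallying contributions gives 6 × 2 = 12 from the 6 double-bond units.

12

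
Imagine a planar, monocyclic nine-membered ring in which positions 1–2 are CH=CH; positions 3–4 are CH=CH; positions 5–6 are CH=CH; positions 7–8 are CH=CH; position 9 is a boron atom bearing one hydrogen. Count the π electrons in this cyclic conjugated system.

All ring atoms are sp² and supply a p orbital to the ring (each doubly-bonded ring atom is sp² with one p-orbital electron; the boron has an empty p orbital); the conjugation is uninterrupted.
Adding the contributions, 4 × 2 = 8 from the double-bond units + 0 from the BH atom = 8.

8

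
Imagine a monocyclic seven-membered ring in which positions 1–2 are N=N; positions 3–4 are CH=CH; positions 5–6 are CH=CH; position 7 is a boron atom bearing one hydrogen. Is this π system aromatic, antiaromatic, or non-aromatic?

Aromatic

Every ring atom contributes a p orbital perpendicular to the ring (the double-bond atoms are sp², each contributing one p electron; the doubly-bonded nitrogens are pyridine-type — their lone pairs lie in the ring plane, leaving one electron in the p orbital; the boron has an empty p orbital), so the π system is cyclic and fully conjugated.
π-electron count: 3 × 2 = 6 from the double-bond units + 0 from the BH atom = 6.
6 = 4(1) + 2, which satisfies Hückel's 4n+2 rule.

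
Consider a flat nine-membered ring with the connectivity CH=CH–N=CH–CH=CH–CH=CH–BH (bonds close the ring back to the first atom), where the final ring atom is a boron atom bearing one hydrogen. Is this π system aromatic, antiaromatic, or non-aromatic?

Every ring atom contributes a p orbital perpendicular to the ring (every atom in a ring double bond is sp² and brings one electron to the p orbital; each =N– nitrogen is pyridine-type (lone pair in the sp² plane, one electron in the p orbital); the boron has an empty p orbital), so the π system is cyclic and fully conjugated.
Counting π electrons: 4 × 2 = 8 from the double-bond units + 0 from the BH atom = 8.
8 is a 4n count (n = 2), so the planar conjugated ring is antiaromatic.

Antiaromatic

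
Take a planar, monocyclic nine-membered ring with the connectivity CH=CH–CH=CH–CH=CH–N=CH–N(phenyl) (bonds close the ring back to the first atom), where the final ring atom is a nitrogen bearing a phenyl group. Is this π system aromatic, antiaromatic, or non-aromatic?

Aromatic

The p orbitals form a continuous loop: the double-bond atoms are sp², each contributing one p electron; each =N– nitrogen is pyridine-type (lone pair in the sp² plane, one electron in the p orbital); the pyrrole-type nitrogen donates its lone pair from the p orbital. The ring is fully conjugated.
Adding the contributions, 4 × 2 = 8 from the double-bond units + 2 from the N(phenyl) atom = 10.
That gives a 4n+2 count (10, n = 2).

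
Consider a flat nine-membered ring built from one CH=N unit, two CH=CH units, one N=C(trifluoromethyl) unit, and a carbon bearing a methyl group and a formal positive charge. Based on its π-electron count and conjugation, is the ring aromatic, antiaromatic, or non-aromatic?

The p orbitals form a continuous loop: every atom in a ring double bond is sp² and brings one electron to the p orbital; each sp² =N– keeps its lone pair in-plane and puts one electron into the π system; the carbocation has an empty p orbital. The ring is fully conjugated.
Adding the contributions, 4 × 2 = 8 from the double-bond units + 0 from the C(methyl)(+) atom = 8.
8 is a 4n count (n = 2), so the planar conjugated ring is antiaromatic.

Antiaromatic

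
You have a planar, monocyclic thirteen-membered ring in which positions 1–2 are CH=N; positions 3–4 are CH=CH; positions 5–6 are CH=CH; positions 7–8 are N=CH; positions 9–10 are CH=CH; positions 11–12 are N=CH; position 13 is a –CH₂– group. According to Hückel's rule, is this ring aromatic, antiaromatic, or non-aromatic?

Non-aromatic

The CH2 position has four σ bonds — the tetrahedral CH₂ carbon is sp³ and has no p orbital in the ring π system — so the cyclic conjugation is interrupted.
Hückel's rule only applies to fully conjugated rings, so this one is simply non-aromatic.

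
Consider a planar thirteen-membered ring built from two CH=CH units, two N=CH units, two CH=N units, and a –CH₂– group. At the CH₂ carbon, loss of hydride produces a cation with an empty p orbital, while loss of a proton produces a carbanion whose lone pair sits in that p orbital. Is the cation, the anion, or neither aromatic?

The anion

Once that carbon is sp², every ring atom has a p orbital and both ions are fully conjugated.
Cation: 6 × 2 + 0 = 12 π electrons → 4(3), antiaromatic.
Anion: 6 × 2 + 2 = 14 π electrons → 4(3)+2, aromatic.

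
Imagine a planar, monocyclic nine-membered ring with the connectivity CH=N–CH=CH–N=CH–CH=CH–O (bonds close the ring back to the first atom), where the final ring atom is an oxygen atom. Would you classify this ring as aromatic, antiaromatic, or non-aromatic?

Aromatic

The p orbitals form a continuous loop: every atom in a ring double bond is sp² and brings one electron to the p orbital; each =N– nitrogen is pyridine-type (lone pair in the sp² plane, one electron in the p orbital); the oxygen donates one lone pair from its p orbital. The ring is fully conjugated.
π-electron count: 4 × 2 = 8 from the double-bond units + 2 from the O atom = 10.
That gives a 4n+2 count (10, n = 2).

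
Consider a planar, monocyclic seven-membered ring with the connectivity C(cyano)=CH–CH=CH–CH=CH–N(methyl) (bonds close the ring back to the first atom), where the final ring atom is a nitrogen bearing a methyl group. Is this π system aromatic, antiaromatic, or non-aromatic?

Antiaromatic

All ring atoms are sp² and supply a p orbital to the ring (every atom in a ring double bond is sp² and brings one electron to the p orbital; the pyrrole-type nitrogen donates its lone pair from the p orbital); the conjugation is uninterrupted.
Tallying contributions gives 3 × 2 = 6 from the double-bond units + 2 from the N(methyl) atom = 8.
8 is a 4n count (n = 2), so the planar conjugated ring is antiaromatic.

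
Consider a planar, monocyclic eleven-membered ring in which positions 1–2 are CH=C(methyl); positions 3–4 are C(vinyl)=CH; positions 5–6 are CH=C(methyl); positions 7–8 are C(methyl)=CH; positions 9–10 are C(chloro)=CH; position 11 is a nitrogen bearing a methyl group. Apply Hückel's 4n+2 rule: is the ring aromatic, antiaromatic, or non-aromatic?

All ring atoms are sp² and supply a p orbital to the ring (the double-bond atoms are sp², each contributing one p electron; the pyrrole-type nitrogen donates its lone pair from the p orbital); the conjugation is uninterrupted.
Counting π electrons: 5 × 2 = 10 from the double-bond units + 2 from the N(methyl) atom = 12.
12 = 4(3); a planar, fully conjugated 4n system is antiaromatic.

Antiaromatic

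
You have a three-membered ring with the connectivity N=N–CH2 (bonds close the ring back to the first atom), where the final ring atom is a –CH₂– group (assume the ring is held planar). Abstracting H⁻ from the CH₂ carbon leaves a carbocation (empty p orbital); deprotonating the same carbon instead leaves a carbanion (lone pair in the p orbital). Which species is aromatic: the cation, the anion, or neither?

Both ions have a continuous loop of p orbitals — each ring atom is sp².
Cation: 1 × 2 + 0 = 2 π electrons → 4(0)+2, aromatic.
Anion: 1 × 2 + 2 = 4 π electrons → 4(1), antiaromatic.

The cation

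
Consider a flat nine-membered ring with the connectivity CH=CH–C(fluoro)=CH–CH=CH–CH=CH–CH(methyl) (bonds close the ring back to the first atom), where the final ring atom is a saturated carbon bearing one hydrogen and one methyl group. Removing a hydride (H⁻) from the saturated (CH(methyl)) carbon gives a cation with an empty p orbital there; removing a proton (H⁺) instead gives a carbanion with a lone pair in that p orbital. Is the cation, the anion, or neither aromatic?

In either ion the ring is fully conjugated: every atom, including the new sp² carbon, supplies a p orbital.
Cation: 4 × 2 + 0 = 8 π electrons → 4(2), antiaromatic.
Anion: 4 × 2 + 2 = 10 π electrons → 4(2)+2, aromatic.

The anion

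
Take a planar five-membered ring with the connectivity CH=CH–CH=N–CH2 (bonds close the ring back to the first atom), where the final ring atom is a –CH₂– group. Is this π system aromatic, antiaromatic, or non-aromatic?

The CH2 carbon is saturated: the tetrahedral CH₂ carbon is sp³ and has no p orbital in the ring π system. Conjugation is not continuous around the ring.
Hückel's rule only applies to fully conjugated rings, so this one is simply non-aromatic.

Non-aromatic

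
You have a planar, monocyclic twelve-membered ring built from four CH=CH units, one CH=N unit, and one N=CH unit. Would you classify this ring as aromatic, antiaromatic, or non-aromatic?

Antiaromatic

The p orbitals form a continuous loop: every atom in a ring double bond is sp² and brings one electron to the p orbital; the doubly-bonded nitrogens are pyridine-type — their lone pairs lie in the ring plane, leaving one electron in the p orbital. The ring is fully conjugated.
Counting π electrons: 6 × 2 = 12 from the 6 double-bond units.
12 is a 4n count (n = 3), so the planar conjugated ring is antiaromatic.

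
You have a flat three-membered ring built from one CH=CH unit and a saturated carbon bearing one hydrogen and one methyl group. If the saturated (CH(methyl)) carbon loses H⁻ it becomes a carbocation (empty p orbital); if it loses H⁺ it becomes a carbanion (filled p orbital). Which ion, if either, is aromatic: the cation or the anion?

Once that carbon is sp², every ring atom has a p orbital and both ions are fully conjugated.
Cation: 1 × 2 + 0 = 2 π electrons → 4(0)+2, aromatic.
Anion: 1 × 2 + 2 = 4 π electrons → 4(1), antiaromatic.

The cation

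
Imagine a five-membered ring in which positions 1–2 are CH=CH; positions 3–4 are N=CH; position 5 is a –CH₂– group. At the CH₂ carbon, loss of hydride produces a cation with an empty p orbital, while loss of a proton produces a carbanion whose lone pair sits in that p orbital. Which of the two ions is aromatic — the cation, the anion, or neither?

Once that carbon is sp², every ring atom has a p orbital and both ions are fully conjugated.
Cation: 2 × 2 + 0 = 4 π electrons → 4(1), antiaromatic.
Anion: 2 × 2 + 2 = 6 π electrons → 4(1)+2, aromatic.

The anion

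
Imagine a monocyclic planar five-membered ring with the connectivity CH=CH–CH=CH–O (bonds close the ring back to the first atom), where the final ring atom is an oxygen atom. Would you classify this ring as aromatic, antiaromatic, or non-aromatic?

Aromatic

The p orbitals form a continuous loop: every atom in a ring double bond is sp² and brings one electron to the p orbital; the oxygen donates one lone pair from its p orbital. The ring is fully conjugated.
Tallying contributions gives 2 × 2 = 4 from the double-bond units + 2 from the O atom = 6.
Since 6 = 4·1 + 2, the ring meets the 4n+2 criterion.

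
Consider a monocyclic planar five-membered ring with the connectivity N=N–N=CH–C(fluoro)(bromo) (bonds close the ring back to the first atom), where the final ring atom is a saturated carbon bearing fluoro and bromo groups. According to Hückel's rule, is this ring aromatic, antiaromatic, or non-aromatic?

Non-aromatic

The C(fluoro)(bromo) carbon is saturated: that saturated carbon is sp³ and has no p orbital in the ring π system. Conjugation is not continuous around the ring.
Without a continuous loop of overlapping p orbitals the Hückel electron count never comes into play.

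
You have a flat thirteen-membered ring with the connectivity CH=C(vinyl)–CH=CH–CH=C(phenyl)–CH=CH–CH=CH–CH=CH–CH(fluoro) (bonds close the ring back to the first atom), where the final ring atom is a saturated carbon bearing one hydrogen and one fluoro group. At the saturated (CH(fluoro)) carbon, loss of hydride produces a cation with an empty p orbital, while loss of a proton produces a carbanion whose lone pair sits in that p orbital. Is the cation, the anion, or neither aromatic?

The anion

In either ion the ring is fully conjugated: every atom, including the new sp² carbon, supplies a p orbital.
Cation: 6 × 2 + 0 = 12 π electrons → 4(3), antiaromatic.
Anion: 6 × 2 + 2 = 14 π electrons → 4(3)+2, aromatic.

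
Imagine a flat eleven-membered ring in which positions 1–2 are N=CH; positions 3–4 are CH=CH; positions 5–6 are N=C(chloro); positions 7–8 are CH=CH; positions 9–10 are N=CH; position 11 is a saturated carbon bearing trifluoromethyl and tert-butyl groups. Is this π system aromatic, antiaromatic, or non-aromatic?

Non-aromatic

The C(trifluoromethyl)(tert-butyl) position has four σ bonds — that saturated carbon is sp³ and has no p orbital in the ring π system — so the cyclic conjugation is interrupted.
Hückel's rule only applies to fully conjugated rings, so this one is simply non-aromatic.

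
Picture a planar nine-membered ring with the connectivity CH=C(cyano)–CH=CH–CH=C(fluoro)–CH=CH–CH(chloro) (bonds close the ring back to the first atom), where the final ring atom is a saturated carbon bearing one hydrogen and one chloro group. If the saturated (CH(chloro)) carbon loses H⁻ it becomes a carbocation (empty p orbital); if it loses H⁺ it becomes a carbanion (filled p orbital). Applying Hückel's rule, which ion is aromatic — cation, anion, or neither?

The anion

In either ion the ring is fully conjugated: every atom, including the new sp² carbon, supplies a p orbital.
Cation: 4 × 2 + 0 = 8 π electrons → 4(2), antiaromatic.
Anion: 4 × 2 + 2 = 10 π electrons → 4(2)+2, aromatic.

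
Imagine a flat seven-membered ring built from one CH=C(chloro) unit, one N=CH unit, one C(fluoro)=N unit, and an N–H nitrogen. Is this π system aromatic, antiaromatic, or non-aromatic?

Every ring atom contributes a p orbital perpendicular to the ring (each doubly-bonded ring atom is sp² with one p-orbital electron; each =N– nitrogen is pyridine-type (lone pair in the sp² plane, one electron in the p orbital); the pyrrole-type nitrogen donates its lone pair from the p orbital), so the π system is cyclic and fully conjugated.
Tallying contributions gives 3 × 2 = 6 from the double-bond units + 2 from the NH atom = 8.
A 4n π count (8, n = 2) in a planar conjugated ring means antiaromatic.

Antiaromatic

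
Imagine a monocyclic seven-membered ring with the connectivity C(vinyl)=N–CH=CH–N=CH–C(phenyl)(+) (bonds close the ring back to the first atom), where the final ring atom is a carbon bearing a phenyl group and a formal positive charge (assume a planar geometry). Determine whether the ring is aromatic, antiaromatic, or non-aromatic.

All ring atoms are sp² and supply a p orbital to the ring (every atom in a ring double bond is sp² and brings one electron to the p orbital; each =N– nitrogen is pyridine-type (lone pair in the sp² plane, one electron in the p orbital); the carbocation has an empty p orbital); the conjugation is uninterrupted.
π-electron count: 3 × 2 = 6 from the double-bond units + 0 from the C(phenyl)(+) atom = 6.
6 = 4(1) + 2, which satisfies Hückel's 4n+2 rule.

Aromatic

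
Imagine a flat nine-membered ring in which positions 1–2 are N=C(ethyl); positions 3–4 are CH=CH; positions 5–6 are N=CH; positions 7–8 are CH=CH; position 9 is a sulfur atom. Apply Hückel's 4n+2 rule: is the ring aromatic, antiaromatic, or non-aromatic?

Aromatic

All ring atoms are sp² and supply a p orbital to the ring (the double-bond atoms are sp², each contributing one p electron; each sp² =N– keeps its lone pair in-plane and puts one electron into the π system; the sulfur donates one lone pair from its p orbital); the conjugation is uninterrupted.
Tallying contributions gives 4 × 2 = 8 from the double-bond units + 2 from the S atom = 10.
Since 10 = 4·2 + 2, the ring meets the 4n+2 criterion.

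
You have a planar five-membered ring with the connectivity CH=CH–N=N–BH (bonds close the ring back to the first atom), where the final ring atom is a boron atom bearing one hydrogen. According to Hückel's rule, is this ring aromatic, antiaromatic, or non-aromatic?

Antiaromatic

Every ring atom contributes a p orbital perpendicular to the ring (the double-bond atoms are sp², each contributing one p electron; each sp² =N– keeps its lone pair in-plane and puts one electron into the π system; the boron has an empty p orbital), so the π system is cyclic and fully conjugated.
π-electron count: 2 × 2 = 4 from the double-bond units + 0 from the BH atom = 4.
4 is a 4n count (n = 1), so the planar conjugated ring is antiaromatic.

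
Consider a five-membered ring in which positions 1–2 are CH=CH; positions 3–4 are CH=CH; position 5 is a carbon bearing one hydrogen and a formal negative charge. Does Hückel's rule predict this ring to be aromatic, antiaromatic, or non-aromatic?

Aromatic

The p orbitals form a continuous loop: the double-bond atoms are sp², each contributing one p electron; the carbanion's lone pair occupies the p orbital. The ring is fully conjugated.
Adding the contributions, 2 × 2 = 4 from the double-bond units + 2 from the CH(-) atom = 6.
6 = 4(1) + 2, which satisfies Hückel's 4n+2 rule.
This is the cyclopentadienyl anion.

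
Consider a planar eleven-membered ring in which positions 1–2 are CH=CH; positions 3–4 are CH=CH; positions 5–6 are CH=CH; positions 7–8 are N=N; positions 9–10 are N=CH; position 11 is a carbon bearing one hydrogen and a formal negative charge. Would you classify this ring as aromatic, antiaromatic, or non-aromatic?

The p orbitals form a continuous loop: every atom in a ring double bond is sp² and brings one electron to the p orbital; the doubly-bonded nitrogens are pyridine-type — their lone pairs lie in the ring plane, leaving one electron in the p orbital; the carbanion's lone pair occupies the p orbital. The ring is fully conjugated.
Counting π electrons: 5 × 2 = 10 from the double-bond units + 2 from the CH(-) atom = 12.
With 12 = 4·3 π electrons, Hückel's rule classifies the planar ring as antiaromatic.

Antiaromatic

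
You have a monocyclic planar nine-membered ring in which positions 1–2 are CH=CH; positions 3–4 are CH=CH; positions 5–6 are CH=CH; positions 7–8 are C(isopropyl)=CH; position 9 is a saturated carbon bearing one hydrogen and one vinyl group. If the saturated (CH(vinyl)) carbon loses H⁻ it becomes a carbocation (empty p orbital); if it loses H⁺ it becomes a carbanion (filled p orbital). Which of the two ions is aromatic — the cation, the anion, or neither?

In both ions every ring atom is sp² and contributes a p orbital, so both rings are fully conjugated.
Cation: 4 × 2 + 0 = 8 π electrons → 4(2), antiaromatic.
Anion: 4 × 2 + 2 = 10 π electrons → 4(2)+2, aromatic.

The anion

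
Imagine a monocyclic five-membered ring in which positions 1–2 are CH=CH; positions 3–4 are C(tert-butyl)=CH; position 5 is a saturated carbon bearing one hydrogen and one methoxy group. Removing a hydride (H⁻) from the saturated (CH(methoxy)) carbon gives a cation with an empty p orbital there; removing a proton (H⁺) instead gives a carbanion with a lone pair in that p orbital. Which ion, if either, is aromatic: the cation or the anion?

In both ions every ring atom is sp² and contributes a p orbital, so both rings are fully conjugated.
Cation: 2 × 2 + 0 = 4 π electrons → 4(1), antiaromatic.
Anion: 2 × 2 + 2 = 6 π electrons → 4(1)+2, aromatic.

The anion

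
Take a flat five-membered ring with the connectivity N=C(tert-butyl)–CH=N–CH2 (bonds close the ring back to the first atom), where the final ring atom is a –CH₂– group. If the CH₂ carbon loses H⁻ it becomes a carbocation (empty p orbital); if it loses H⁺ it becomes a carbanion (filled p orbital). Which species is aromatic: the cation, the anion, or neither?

The anion

Once that carbon is sp², every ring atom has a p orbital and both ions are fully conjugated.
Cation: 2 × 2 + 0 = 4 π electrons → 4(1), antiaromatic.
Anion: 2 × 2 + 2 = 6 π electrons → 4(1)+2, aromatic.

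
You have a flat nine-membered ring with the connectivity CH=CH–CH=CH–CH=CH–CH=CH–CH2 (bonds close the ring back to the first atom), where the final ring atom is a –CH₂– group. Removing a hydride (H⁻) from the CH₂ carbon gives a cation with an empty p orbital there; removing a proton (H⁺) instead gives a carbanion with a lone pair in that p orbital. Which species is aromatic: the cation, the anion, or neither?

In both ions every ring atom is sp² and contributes a p orbital, so both rings are fully conjugated.
Cation: 4 × 2 + 0 = 8 π electrons → 4(2), antiaromatic.
Anion: 4 × 2 + 2 = 10 π electrons → 4(2)+2, aromatic.

The anion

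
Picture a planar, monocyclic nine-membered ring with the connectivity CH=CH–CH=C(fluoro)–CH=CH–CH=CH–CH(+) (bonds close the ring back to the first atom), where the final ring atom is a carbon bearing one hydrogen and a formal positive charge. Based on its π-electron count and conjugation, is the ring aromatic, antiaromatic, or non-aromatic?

All ring atoms are sp² and supply a p orbital to the ring (each doubly-bonded ring atom is sp² with one p-orbital electron; the carbocation has an empty p orbital); the conjugation is uninterrupted.
Tallying contributions gives 4 × 2 = 8 from the double-bond units + 0 from the CH(+) atom = 8.
8 is a 4n count (n = 2), so the planar conjugated ring is antiaromatic.

Antiaromatic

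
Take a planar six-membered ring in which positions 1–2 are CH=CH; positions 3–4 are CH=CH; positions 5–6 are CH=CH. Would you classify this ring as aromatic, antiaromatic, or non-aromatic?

Check conjugation: the double-bond atoms are sp², each contributing one p electron — every position has a p orbital, so the cyclic π system is continuous.
π-electron count: 3 × 2 = 6 from the 3 double-bond units.
6 = 4(1) + 2, which satisfies Hückel's 4n+2 rule.
This is benzene.

Aromatic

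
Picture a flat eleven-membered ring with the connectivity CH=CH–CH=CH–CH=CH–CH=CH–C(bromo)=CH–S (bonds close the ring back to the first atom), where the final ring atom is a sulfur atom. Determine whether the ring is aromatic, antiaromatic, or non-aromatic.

Check conjugation: each doubly-bonded ring atom is sp² with one p-orbital electron; the sulfur donates one lone pair from its p orbital — every position has a p orbital, so the cyclic π system is continuous.
π-electron count: 5 × 2 = 10 from the double-bond units + 2 from the S atom = 12.
A 4n π count (12, n = 3) in a planar conjugated ring means antiaromatic.

Antiaromatic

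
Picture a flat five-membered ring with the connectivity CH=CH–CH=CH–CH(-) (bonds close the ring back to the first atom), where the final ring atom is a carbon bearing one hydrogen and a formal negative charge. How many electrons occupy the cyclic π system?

6

The p orbitals form a continuous loop: each doubly-bonded ring atom is sp² with one p-orbital electron; the carbanion's lone pair occupies the p orbital. The ring is fully conjugated.
Adding the contributions, 2 × 2 = 4 from the double-bond units + 2 from the CH(-) atom = 6.
(The species described is the cyclopentadienyl anion.)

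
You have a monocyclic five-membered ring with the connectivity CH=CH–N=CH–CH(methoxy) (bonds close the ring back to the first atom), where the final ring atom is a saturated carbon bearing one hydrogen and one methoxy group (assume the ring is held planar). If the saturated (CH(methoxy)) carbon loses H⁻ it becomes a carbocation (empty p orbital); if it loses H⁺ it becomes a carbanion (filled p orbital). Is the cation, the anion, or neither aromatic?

The anion

In both ions every ring atom is sp² and contributes a p orbital, so both rings are fully conjugated.
Cation: 2 × 2 + 0 = 4 π electrons → 4(1), antiaromatic.
Anion: 2 × 2 + 2 = 6 π electrons → 4(1)+2, aromatic.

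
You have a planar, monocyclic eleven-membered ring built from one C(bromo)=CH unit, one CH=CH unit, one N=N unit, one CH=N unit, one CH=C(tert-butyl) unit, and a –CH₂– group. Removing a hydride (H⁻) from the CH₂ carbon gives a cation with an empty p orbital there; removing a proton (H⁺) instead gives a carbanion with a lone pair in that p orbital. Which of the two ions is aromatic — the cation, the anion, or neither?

In both ions every ring atom is sp² and contributes a p orbital, so both rings are fully conjugated.
Cation: 5 × 2 + 0 = 10 π electrons → 4(2)+2, aromatic.
Anion: 5 × 2 + 2 = 12 π electrons → 4(3), antiaromatic.

The cation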